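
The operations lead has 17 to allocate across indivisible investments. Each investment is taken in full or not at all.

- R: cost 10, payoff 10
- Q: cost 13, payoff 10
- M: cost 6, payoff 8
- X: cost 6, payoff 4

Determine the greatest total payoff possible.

Allowing fractional choices, the relaxed optimum would be about 18.8, but investments are indivisible.
R + M: cost 10 + 6 = 16 ≤ 17, payoff 10 + 8 = 18.
M + X: cost 6 + 6 = 12 ≤ 17, payoff 8 + 4 = 12.
R + X: cost 10 + 6 = 16 ≤ 17, payoff 10 + 4 = 14.
Best is R and M with total payoff 18.

18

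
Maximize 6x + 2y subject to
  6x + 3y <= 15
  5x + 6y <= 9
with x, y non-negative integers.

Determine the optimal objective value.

The continuous relaxation peaks at (1.8, 0) with value 10.80; rounding to a feasible lattice point costs some objective.
(x,y)=(1,0): 6·1+3·0=6≤15, 5·1+6·0=5≤9, objective 6.
(x,y)=(0,1): 6·0+3·1=3≤15, 5·0+6·1=6≤9, objective 2.
Maximum is 6 at (x,y)=(1,0).

6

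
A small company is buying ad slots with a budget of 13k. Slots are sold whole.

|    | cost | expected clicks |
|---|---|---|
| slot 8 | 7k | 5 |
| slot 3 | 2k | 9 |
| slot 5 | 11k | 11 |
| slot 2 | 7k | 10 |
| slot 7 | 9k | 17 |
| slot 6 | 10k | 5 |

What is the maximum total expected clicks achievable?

26

Take slot 3 and slot 7: cost 2 + 9 = 11 ≤ 13, expected clicks 9 + 17 = 26.
No other feasible combination does better.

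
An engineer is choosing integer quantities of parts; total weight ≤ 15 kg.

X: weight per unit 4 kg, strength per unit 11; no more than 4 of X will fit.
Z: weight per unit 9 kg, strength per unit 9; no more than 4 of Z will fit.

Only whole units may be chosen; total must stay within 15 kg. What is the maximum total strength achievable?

33

This is a bounded integer knapsack.
Take 3×X: weight 12 ≤ 15, strength 3·11 = 33.
No other integer combination yields more.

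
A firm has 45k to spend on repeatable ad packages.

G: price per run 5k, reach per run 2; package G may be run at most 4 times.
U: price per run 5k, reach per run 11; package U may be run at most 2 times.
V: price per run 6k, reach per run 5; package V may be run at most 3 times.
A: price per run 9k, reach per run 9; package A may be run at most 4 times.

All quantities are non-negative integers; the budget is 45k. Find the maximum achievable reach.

2×U, 1×V, and 3×A: price 43 ≤ 45, reach 2·11 + 1·5 + 3·9 = 54.
1×G, 2×U, 2×V, and 2×A: price 45 ≤ 45, reach 1·2 + 2·11 + 2·5 + 2·9 = 52.
Best is 54.

54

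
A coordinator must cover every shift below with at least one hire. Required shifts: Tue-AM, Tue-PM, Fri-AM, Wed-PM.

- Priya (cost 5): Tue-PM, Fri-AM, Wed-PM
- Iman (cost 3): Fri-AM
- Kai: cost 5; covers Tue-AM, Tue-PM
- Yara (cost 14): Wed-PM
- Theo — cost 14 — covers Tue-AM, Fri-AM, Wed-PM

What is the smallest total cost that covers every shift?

10

Choose Priya and Kai: together they cover Tue-AM, Tue-PM, Fri-AM, Wed-PM — every shift.
Total cost: 5 + 5 = 10.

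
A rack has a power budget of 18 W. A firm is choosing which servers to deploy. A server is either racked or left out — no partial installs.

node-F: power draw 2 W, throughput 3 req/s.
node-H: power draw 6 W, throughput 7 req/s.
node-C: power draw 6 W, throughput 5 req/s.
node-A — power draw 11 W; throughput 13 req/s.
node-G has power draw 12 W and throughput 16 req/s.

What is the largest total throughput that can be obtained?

23

Take node-H and node-G: power draw 6 + 12 = 18 ≤ 18, throughput 7 + 16 = 23.
No other feasible combination does better.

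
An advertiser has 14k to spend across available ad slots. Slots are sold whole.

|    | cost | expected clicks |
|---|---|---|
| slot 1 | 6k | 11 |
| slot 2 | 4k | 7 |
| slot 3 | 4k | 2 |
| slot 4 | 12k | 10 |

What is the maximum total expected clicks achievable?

20

This is a 0-1 knapsack instance.
Allowing fractional choices, the relaxed optimum would be about 21.3, but ad slots are indivisible.
slot 1 + slot 2: cost 6 + 4 = 10 ≤ 14, expected clicks 11 + 7 = 18.
slot 1 + slot 2 + slot 3: cost 6 + 4 + 4 = 14 ≤ 14, expected clicks 11 + 7 + 2 = 20.
slot 1 + slot 3: cost 6 + 4 = 10 ≤ 14, expected clicks 11 + 2 = 13.
Best is slot 1, slot 2, and slot 3 with total expected clicks 20.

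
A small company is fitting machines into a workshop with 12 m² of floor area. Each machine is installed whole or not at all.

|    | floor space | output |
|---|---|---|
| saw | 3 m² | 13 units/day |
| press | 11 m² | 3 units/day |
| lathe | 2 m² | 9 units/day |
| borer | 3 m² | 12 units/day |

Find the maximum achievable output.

Take saw, lathe, and borer: floor space 3 + 2 + 3 = 8 ≤ 12, output 13 + 9 + 12 = 34.
No other feasible combination does better.

34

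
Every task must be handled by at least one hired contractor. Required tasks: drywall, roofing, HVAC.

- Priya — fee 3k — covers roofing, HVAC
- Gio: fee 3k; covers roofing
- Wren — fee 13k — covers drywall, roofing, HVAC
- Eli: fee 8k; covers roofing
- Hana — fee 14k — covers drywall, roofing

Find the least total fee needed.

13

Wren alone covers drywall, roofing, HVAC — every task.
Total fee: 13.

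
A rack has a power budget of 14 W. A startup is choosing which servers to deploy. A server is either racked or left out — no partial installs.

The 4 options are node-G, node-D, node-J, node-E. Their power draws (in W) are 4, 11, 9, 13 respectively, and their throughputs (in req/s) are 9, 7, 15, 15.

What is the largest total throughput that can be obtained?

24

Allowing fractional choices, the relaxed optimum would be about 25.2, but servers are indivisible.
node-J: power draw 9 ≤ 14, throughput 15.
node-G + node-J: power draw 4 + 9 = 13 ≤ 14, throughput 9 + 15 = 24.
Best is node-G and node-J with total throughput 24.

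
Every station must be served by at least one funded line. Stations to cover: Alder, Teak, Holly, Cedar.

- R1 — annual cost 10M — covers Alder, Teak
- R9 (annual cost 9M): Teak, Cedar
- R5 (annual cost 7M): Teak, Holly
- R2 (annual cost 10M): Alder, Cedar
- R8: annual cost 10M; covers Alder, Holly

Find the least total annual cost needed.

17

Choose R5 and R2: together they cover Alder, Teak, Holly, Cedar — every station.
Total annual cost: 7 + 10 = 17.
No cover costs less than 17.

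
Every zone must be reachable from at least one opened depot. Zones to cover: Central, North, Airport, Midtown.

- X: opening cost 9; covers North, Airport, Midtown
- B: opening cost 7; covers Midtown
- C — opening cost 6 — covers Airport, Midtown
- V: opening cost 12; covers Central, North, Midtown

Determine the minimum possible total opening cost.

Choose C and V: together they cover Central, North, Airport, Midtown — every zone.
Total opening cost: 6 + 12 = 18.

18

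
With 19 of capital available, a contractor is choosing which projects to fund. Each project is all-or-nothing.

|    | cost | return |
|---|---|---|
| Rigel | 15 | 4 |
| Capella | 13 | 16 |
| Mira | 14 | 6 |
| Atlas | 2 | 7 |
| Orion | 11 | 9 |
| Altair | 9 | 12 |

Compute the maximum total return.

23

This is an integer program with binary decision variables.
Take Capella and Atlas: cost 13 + 2 = 15 ≤ 19, return 16 + 7 = 23.
No other feasible combination does better.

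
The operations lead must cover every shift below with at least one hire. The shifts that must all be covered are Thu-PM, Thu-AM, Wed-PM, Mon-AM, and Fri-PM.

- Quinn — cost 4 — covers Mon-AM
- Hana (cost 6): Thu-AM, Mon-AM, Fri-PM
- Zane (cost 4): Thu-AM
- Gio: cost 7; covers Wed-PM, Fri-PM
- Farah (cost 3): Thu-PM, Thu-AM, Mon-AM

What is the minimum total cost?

Choose Gio and Farah: together they cover Thu-PM, Thu-AM, Wed-PM, Mon-AM, Fri-PM — every shift.
Total cost: 7 + 3 = 10.
No cover costs less than 10.

10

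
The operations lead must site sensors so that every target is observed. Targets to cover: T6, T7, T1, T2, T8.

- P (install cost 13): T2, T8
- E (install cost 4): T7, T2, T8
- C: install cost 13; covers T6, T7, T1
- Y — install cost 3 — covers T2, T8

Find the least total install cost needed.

The greedy cost-per-new-target heuristic would pick E and C for 17, but a cheaper cover exists.
Choose C and Y: together they cover T6, T7, T1, T2, T8 — every target.
Total install cost: 13 + 3 = 16.
No cover costs less than 16.

16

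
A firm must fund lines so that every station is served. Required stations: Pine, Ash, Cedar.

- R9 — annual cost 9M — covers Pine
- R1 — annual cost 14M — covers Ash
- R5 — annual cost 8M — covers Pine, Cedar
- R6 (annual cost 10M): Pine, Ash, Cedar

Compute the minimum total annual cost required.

R6 alone covers Pine, Ash, Cedar — every station.
Total annual cost: 10.

10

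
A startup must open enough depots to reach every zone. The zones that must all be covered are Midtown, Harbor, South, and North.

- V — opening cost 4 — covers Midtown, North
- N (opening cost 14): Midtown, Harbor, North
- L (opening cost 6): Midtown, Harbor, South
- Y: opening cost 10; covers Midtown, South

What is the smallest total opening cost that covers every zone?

Choose V and L: together they cover Midtown, Harbor, South, North — every zone.
Total opening cost: 4 + 6 = 10.

10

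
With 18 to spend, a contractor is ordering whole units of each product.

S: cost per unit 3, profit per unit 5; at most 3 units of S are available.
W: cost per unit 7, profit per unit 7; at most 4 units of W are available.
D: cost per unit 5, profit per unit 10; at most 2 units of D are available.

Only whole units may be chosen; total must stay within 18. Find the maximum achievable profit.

D has the best ratio (10/5); taking only D gives at most 2×10 = 20 (stopped by the supply cap of 2).
Mixing does better — 2×S and 2×D: cost 16 ≤ 18, profit 2·5 + 2·10 = 30.

30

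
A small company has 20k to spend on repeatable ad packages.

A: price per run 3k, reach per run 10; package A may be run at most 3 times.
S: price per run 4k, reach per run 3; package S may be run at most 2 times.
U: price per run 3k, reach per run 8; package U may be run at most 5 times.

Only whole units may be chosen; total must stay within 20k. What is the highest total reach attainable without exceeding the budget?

54

A has the best ratio (10/3); taking only A gives at most 3×10 = 30 (stopped by the supply cap of 3).
Mixing does better — 3×A and 3×U: price 18 ≤ 20, reach 3·10 + 3·8 = 54.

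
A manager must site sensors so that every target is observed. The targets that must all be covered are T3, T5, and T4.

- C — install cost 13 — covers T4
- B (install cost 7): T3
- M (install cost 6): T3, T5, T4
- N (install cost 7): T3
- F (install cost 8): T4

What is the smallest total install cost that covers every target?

6

M alone covers T3, T5, T4 — every target.
Total install cost: 6.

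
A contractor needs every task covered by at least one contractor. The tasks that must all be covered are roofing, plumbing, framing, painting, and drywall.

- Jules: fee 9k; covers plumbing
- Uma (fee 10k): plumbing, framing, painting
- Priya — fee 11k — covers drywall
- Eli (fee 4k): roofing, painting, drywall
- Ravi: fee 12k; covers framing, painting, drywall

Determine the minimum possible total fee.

This is an integer covering problem.
Choose Uma and Eli: together they cover roofing, plumbing, framing, painting, drywall — every task.
Total fee: 10 + 4 = 14.

14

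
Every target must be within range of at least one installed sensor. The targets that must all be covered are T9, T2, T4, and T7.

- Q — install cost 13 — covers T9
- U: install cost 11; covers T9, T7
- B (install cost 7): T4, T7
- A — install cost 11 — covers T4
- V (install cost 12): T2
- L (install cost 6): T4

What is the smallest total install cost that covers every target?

29

Choose U, V, and L: together they cover T9, T2, T4, T7 — every target.
Total install cost: 11 + 12 + 6 = 29.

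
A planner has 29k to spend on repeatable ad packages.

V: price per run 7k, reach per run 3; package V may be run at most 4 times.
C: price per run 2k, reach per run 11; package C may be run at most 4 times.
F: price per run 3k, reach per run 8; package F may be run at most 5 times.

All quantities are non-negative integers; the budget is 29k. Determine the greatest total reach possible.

C has the best ratio (11/2); taking only C gives at most 4×11 = 44 (stopped by the supply cap of 4).
Mixing does better — 4×C and 5×F: price 23 ≤ 29, reach 4·11 + 5·8 = 84.

84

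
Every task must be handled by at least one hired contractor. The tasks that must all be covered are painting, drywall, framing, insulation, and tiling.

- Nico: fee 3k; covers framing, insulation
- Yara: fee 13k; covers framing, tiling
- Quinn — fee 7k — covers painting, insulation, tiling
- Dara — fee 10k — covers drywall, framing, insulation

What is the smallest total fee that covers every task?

17

Choose Quinn and Dara: together they cover painting, drywall, framing, insulation, tiling — every task.
Total fee: 7 + 10 = 17.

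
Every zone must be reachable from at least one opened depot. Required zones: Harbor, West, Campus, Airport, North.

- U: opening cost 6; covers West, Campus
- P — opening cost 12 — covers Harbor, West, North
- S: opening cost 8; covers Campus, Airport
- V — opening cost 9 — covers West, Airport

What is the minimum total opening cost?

This is an integer covering problem.
The greedy cost-per-new-zone heuristic would pick U, P, and S for 26, but a cheaper cover exists.
Choose P and S: together they cover Harbor, West, Campus, Airport, North — every zone.
Total opening cost: 12 + 8 = 20.
No cover costs less than 20.

20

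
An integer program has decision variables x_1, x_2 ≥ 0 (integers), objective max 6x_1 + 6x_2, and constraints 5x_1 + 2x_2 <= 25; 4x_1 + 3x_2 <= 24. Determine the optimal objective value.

(x_1,x_2)=(0,8): 5·0+2·8=16≤25, 4·0+3·8=24≤24, objective 48.
(x_1,x_2)=(0,7): 5·0+2·7=14≤25, 4·0+3·7=21≤24, objective 42.
The best lattice point is (0,8), giving 48.

48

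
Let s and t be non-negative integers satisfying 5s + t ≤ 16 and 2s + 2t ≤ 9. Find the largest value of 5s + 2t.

17

The continuous relaxation peaks at (2.88, 1.62) with value 17.62; rounding to a feasible lattice point costs some objective.
(s,t)=(3,1): 5·3+1·1=16≤16, 2·3+2·1=8≤9, objective 17.
(s,t)=(3,0): 5·3+1·0=15≤16, 2·3+2·0=6≤9, objective 15.
(s,t)=(2,2): 5·2+1·2=12≤16, 2·2+2·2=8≤9, objective 14.
The best lattice point is (3,1), giving 17.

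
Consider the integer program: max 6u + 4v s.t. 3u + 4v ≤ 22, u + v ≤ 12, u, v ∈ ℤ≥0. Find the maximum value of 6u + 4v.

42

(u,v)=(7,0): 3·7+4·0=21≤22, 1·7+1·0=7≤12, objective 42.
(u,v)=(6,1): 3·6+4·1=22≤22, 1·6+1·1=7≤12, objective 40.
(u,v)=(6,0): 3·6+4·0=18≤22, 1·6+1·0=6≤12, objective 36.
No feasible integer point exceeds 42.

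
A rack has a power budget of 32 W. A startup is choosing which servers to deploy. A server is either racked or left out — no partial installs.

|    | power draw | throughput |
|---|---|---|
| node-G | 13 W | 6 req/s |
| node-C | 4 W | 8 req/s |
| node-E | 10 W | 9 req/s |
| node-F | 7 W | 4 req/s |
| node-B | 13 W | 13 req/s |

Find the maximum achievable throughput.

Treat it as a binary knapsack problem.
Allowing fractional choices, the relaxed optimum would be about 32.9, but servers are indivisible.
node-G + node-C + node-B: power draw 13 + 4 + 13 = 30 ≤ 32, throughput 6 + 8 + 13 = 27.
node-C + node-E + node-B: power draw 4 + 10 + 13 = 27 ≤ 32, throughput 8 + 9 + 13 = 30.
Best is node-C, node-E, and node-B with total throughput 30.

30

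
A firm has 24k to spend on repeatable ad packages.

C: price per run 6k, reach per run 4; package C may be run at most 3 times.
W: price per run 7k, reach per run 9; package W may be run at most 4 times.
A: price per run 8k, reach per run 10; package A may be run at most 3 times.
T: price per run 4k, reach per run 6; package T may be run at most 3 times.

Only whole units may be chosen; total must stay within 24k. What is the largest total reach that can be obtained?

32

T has the best ratio (6/4); taking only T gives at most 3×6 = 18 (stopped by the supply cap of 3).
Mixing does better — 2×A and 2×T: price 24 ≤ 24, reach 2·10 + 2·6 = 32.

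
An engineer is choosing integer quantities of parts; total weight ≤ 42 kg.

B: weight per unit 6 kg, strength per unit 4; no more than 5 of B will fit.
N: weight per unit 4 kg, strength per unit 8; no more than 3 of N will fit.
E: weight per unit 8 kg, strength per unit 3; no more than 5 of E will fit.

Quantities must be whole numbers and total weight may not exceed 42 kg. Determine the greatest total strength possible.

This is a bounded integer knapsack.
N has the best ratio (8/4); taking only N gives at most 3×8 = 24 (stopped by the supply cap of 3).
Mixing does better — 5×B and 3×N: weight 42 ≤ 42, strength 5·4 + 3·8 = 44.

44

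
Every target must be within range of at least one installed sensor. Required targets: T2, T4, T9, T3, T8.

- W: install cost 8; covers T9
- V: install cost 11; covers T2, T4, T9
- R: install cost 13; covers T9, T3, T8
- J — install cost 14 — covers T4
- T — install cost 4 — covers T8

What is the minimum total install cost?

Choose V and R: together they cover T2, T4, T9, T3, T8 — every target.
Total install cost: 11 + 13 = 24.

24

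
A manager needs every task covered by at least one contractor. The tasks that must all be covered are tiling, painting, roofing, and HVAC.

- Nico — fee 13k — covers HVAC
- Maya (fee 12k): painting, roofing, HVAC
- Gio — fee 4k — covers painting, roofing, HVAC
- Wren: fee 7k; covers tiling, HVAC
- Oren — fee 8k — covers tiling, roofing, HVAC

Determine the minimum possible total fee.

Choose Gio and Wren: together they cover tiling, painting, roofing, HVAC — every task.
Total fee: 4 + 7 = 11.
No cover costs less than 11.

11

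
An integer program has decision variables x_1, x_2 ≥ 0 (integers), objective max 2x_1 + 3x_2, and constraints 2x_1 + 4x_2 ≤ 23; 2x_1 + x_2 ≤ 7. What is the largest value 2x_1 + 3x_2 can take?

17

(x_1,x_2)=(1,5): 2·1+4·5=22≤23, 2·1+1·5=7≤7, objective 17.
(x_1,x_2)=(0,5): 2·0+4·5=20≤23, 2·0+1·5=5≤7, objective 15.
The best lattice point is (1,5), giving 17.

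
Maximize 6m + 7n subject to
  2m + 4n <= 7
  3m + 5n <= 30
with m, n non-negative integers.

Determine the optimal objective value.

18

Relaxing integrality, the LP optimum is 21.00 at (m,n) = (3.5, 0), which is not an integer point.
(m,n)=(3,0): 2·3+4·0=6≤7, 3·3+5·0=9≤30, objective 18.
(m,n)=(2,0): 2·2+4·0=4≤7, 3·2+5·0=6≤30, objective 12.
The best lattice point is (3,0), giving 18.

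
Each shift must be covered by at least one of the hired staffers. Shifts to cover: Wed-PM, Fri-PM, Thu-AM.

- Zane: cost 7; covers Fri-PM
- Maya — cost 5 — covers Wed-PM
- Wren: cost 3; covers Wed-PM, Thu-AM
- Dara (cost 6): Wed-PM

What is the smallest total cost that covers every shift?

10

Choose Zane and Wren: together they cover Wed-PM, Fri-PM, Thu-AM — every shift.
Total cost: 7 + 3 = 10.
No cover costs less than 10.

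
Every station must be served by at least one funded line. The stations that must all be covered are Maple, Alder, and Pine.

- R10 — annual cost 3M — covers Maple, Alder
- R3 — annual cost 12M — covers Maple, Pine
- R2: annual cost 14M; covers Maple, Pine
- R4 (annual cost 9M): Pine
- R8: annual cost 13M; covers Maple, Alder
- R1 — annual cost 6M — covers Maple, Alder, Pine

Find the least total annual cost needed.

The greedy cost-per-new-station heuristic would pick R10 and R1 for 9, but a cheaper cover exists.
R1 alone covers Maple, Alder, Pine — every station.
Total annual cost: 6.
No cover costs less than 6.

6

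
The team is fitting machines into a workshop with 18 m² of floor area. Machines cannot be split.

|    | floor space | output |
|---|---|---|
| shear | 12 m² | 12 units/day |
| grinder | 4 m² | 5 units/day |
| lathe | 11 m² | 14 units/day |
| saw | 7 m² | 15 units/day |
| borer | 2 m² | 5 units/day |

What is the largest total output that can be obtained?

29

This is an integer program with binary decision variables.
grinder + saw + borer: floor space 4 + 7 + 2 = 13 ≤ 18, output 5 + 15 + 5 = 25.
grinder + lathe + borer: floor space 4 + 11 + 2 = 17 ≤ 18, output 5 + 14 + 5 = 24.
lathe + saw: floor space 11 + 7 = 18 ≤ 18, output 14 + 15 = 29.
Best is lathe and saw with total output 29.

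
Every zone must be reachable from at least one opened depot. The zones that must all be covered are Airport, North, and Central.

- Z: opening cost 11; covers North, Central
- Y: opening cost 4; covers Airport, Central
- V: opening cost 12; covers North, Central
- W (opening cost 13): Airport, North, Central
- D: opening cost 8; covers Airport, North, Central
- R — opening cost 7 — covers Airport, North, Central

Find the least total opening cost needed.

The greedy cost-per-new-zone heuristic would pick Y and R for 11, but a cheaper cover exists.
R alone covers Airport, North, Central — every zone.
Total opening cost: 7.
No cover costs less than 7.

7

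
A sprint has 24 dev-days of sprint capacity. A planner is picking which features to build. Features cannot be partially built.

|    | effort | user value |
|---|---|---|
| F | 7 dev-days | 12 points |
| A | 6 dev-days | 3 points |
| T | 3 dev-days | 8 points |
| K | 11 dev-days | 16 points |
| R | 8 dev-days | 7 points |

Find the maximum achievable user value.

36

Treat it as a binary knapsack problem.
Allowing fractional choices, the relaxed optimum would be about 38.6, but features are indivisible.
T + K + R: effort 3 + 11 + 8 = 22 ≤ 24, user value 8 + 16 + 7 = 31.
F + T + K: effort 7 + 3 + 11 = 21 ≤ 24, user value 12 + 8 + 16 = 36.
Best is F, T, and K with total user value 36.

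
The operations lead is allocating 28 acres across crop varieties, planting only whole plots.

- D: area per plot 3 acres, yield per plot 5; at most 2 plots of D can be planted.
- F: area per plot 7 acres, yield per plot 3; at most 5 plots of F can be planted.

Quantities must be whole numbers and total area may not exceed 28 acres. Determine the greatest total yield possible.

19

This is a bounded integer knapsack.
Take 2×D and 3×F: area 27 ≤ 28, yield 2·5 + 3·3 = 19.
D has the best ratio (5/3) and is taken to its limit of 2; remaining capacity is filled optimally with the others.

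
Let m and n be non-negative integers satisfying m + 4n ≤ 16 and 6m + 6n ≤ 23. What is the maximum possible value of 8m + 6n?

24

Relaxing integrality, the LP optimum is 30.67 at (m,n) = (3.83, 0), which is not an integer point.
(m,n)=(3,0): 1·3+4·0=3≤16, 6·3+6·0=18≤23, objective 24.
(m,n)=(2,1): 1·2+4·1=6≤16, 6·2+6·1=18≤23, objective 22.
(m,n)=(2,0): 1·2+4·0=2≤16, 6·2+6·0=12≤23, objective 16.
Maximum is 24 at (m,n)=(3,0).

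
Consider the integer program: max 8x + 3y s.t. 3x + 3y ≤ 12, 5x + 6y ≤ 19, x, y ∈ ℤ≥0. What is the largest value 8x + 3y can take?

24

(x,y)=(3,0) is feasible, giving 24.
(x,y)=(2,1) is feasible, giving 19.
The best lattice point is (3,0), giving 24.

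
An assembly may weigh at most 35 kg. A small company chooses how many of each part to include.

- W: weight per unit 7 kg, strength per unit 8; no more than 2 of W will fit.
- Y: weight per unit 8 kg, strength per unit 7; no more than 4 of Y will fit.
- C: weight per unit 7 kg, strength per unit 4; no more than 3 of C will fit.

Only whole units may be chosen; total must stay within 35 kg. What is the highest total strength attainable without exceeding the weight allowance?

1×W and 3×Y: weight 31 ≤ 35, strength 1·8 + 3·7 = 29.
2×W and 2×Y: weight 30 ≤ 35, strength 2·8 + 2·7 = 30.
Best is 30.

30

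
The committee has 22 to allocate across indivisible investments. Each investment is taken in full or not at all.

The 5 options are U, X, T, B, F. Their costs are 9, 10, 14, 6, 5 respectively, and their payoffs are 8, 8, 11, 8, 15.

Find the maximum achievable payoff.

Allowing fractional choices, the relaxed optimum would be about 32.6, but investments are indivisible.
T + F: cost 14 + 5 = 19 ≤ 22, payoff 11 + 15 = 26.
U + B + F: cost 9 + 6 + 5 = 20 ≤ 22, payoff 8 + 8 + 15 = 31.
X + B + F: cost 10 + 6 + 5 = 21 ≤ 22, payoff 8 + 8 + 15 = 31.
The maximum payoff is 31; one optimal choice is U, B, and F.

31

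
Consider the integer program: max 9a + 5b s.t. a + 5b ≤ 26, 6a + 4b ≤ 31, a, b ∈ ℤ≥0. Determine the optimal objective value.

(a,b)=(5,0): 1·5+5·0=5≤26, 6·5+4·0=30≤31, objective 45.
(a,b)=(4,1): 1·4+5·1=9≤26, 6·4+4·1=28≤31, objective 41.
(a,b)=(4,0): 1·4+5·0=4≤26, 6·4+4·0=24≤31, objective 36.
Maximum is 45 at (a,b)=(5,0).

45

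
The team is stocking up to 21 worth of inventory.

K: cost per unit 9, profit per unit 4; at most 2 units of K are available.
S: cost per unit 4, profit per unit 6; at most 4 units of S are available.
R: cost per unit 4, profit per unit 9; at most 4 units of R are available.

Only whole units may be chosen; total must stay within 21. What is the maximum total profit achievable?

Take 1×S and 4×R: cost 20 ≤ 21, profit 1·6 + 4·9 = 42.
R has the best ratio (9/4) and is taken to its limit of 4; remaining capacity is filled optimally with the others.

42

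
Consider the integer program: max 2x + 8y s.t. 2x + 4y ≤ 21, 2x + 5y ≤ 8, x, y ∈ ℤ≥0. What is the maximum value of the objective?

(x,y)=(1,1): 2·1+4·1=6≤21, 2·1+5·1=7≤8, objective 10.
(x,y)=(0,1): 2·0+4·1=4≤21, 2·0+5·1=5≤8, objective 8.
No feasible integer point exceeds 10.

10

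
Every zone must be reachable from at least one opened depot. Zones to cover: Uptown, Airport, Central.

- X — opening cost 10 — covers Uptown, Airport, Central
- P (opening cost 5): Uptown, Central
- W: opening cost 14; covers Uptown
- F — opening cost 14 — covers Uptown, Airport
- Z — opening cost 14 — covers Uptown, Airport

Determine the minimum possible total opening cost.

10

The greedy cost-per-new-zone heuristic would pick P and X for 15, but a cheaper cover exists.
X alone covers Uptown, Airport, Central — every zone.
Total opening cost: 10.
No cover costs less than 10.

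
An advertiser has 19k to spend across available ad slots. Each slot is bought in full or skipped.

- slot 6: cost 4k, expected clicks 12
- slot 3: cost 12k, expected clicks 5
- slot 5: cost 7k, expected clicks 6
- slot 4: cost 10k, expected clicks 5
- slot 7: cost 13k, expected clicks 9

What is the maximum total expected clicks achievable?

21

slot 6 + slot 7: cost 4 + 13 = 17 ≤ 19, expected clicks 12 + 9 = 21.
slot 6 + slot 5: cost 4 + 7 = 11 ≤ 19, expected clicks 12 + 6 = 18.
slot 6 + slot 4: cost 4 + 10 = 14 ≤ 19, expected clicks 12 + 5 = 17.
Best is slot 6 and slot 7 with total expected clicks 21.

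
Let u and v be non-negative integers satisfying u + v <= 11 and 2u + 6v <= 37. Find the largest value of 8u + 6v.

(u,v)=(11,0): 1·11+1·0=11≤11, 2·11+6·0=22≤37, objective 88.
(u,v)=(10,1): 1·10+1·1=11≤11, 2·10+6·1=26≤37, objective 86.
The best lattice point is (11,0), giving 88.

88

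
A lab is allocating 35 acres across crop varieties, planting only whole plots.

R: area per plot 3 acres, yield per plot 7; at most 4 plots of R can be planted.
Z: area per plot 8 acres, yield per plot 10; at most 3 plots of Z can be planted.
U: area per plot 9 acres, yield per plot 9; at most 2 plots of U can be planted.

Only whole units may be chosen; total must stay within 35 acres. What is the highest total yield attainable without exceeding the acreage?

51

R has the best ratio (7/3); taking only R gives at most 4×7 = 28 (stopped by the supply cap of 4).
Mixing does better — 3×R and 3×Z: area 33 ≤ 35, yield 3·7 + 3·10 = 51.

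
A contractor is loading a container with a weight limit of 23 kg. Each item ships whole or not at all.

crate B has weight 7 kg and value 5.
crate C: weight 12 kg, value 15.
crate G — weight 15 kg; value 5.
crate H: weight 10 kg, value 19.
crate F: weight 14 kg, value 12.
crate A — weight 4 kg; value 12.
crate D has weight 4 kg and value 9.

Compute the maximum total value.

40

crate H + crate A + crate D: weight 10 + 4 + 4 = 18 ≤ 23, value 19 + 12 + 9 = 40.
crate B + crate H + crate A: weight 7 + 10 + 4 = 21 ≤ 23, value 5 + 19 + 12 = 36.
crate C + crate A + crate D: weight 12 + 4 + 4 = 20 ≤ 23, value 15 + 12 + 9 = 36.
Best is crate H, crate A, and crate D with total value 40.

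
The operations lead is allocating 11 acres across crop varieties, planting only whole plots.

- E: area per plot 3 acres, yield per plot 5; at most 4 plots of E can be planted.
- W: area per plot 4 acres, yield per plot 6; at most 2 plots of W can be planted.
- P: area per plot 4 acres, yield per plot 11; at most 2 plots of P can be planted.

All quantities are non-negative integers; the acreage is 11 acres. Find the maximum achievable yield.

P has the best ratio (11/4); taking only P gives at most 2×11 = 22 (stopped by the area limit).
Mixing does better — 1×E and 2×P: area 11 ≤ 11, yield 1·5 + 2·11 = 27.

27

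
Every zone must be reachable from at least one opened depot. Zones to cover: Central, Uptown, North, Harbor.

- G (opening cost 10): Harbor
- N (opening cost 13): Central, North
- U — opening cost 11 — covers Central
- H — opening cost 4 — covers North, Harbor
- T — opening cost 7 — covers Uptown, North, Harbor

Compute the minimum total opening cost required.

18

The greedy cost-per-new-zone heuristic would pick H, T, and U for 22, but a cheaper cover exists.
Choose U and T: together they cover Central, Uptown, North, Harbor — every zone.
Total opening cost: 11 + 7 = 18.
No cover costs less than 18.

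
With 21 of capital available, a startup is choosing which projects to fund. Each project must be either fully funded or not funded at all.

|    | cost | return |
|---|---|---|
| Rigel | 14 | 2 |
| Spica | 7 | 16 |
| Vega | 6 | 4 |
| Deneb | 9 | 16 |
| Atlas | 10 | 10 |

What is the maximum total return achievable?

Take Spica and Deneb: cost 7 + 9 = 16 ≤ 21, return 16 + 16 = 32.
No other feasible combination does better.

32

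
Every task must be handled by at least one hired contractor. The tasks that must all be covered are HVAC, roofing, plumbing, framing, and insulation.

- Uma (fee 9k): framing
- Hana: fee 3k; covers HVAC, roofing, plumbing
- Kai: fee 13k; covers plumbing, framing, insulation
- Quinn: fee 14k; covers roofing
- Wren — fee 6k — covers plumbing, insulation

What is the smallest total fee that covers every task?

Choose Hana and Kai: together they cover HVAC, roofing, plumbing, framing, insulation — every task.
Total fee: 3 + 13 = 16.

16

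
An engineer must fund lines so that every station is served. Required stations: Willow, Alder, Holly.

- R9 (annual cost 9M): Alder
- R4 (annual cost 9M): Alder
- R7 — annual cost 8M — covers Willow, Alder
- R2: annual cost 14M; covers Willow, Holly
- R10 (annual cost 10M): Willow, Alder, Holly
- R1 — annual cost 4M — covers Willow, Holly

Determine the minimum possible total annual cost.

R10 alone covers Willow, Alder, Holly — every station.
Total annual cost: 10.

10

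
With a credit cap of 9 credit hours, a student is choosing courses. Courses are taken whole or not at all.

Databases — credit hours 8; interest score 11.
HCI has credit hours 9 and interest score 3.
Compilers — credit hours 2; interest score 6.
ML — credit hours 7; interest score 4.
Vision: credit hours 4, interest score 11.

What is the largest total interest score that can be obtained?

Take Compilers and Vision: credit hours 2 + 4 = 6 ≤ 9, interest score 6 + 11 = 17.
No other feasible combination does better.

17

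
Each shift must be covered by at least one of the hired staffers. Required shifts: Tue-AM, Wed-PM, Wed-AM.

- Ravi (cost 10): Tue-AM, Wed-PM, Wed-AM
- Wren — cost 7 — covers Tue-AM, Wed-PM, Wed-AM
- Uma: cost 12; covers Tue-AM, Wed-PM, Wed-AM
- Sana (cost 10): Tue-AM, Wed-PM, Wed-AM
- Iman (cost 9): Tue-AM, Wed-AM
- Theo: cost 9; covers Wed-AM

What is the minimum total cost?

7

Wren alone covers Tue-AM, Wed-PM, Wed-AM — every shift.
Total cost: 7.
No cover costs less than 7.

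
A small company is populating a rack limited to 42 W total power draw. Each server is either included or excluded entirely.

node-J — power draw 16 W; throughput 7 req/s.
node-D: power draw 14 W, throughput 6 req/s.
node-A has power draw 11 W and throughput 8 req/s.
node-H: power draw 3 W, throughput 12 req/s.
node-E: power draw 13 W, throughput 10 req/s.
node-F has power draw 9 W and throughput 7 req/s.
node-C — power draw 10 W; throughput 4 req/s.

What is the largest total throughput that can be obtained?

37

Take node-A, node-H, node-E, and node-F: power draw 11 + 3 + 13 + 9 = 36 ≤ 42, throughput 8 + 12 + 10 + 7 = 37.
No other feasible combination does better.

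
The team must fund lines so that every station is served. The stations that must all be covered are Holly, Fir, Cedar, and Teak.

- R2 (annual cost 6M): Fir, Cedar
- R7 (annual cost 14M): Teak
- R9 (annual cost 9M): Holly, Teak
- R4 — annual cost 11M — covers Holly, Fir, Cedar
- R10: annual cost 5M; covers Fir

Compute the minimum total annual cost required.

15

This is an integer covering problem.
Choose R2 and R9: together they cover Holly, Fir, Cedar, Teak — every station.
Total annual cost: 6 + 9 = 15.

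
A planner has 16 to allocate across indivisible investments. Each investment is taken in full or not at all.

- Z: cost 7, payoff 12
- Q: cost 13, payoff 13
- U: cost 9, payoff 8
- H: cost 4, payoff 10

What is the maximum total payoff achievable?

22

Treat it as a binary knapsack problem.
Allowing fractional choices, the relaxed optimum would be about 27.0, but investments are indivisible.
U + H: cost 9 + 4 = 13 ≤ 16, payoff 8 + 10 = 18.
Z + U: cost 7 + 9 = 16 ≤ 16, payoff 12 + 8 = 20.
Z + H: cost 7 + 4 = 11 ≤ 16, payoff 12 + 10 = 22.
Best is Z and H with total payoff 22.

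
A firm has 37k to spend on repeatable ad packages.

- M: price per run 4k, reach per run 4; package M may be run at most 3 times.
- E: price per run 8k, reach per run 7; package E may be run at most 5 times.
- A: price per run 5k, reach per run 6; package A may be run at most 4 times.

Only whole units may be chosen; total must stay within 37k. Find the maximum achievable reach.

39

A has the best ratio (6/5); taking only A gives at most 4×6 = 24 (stopped by the supply cap of 4).
Mixing does better — 2×M, 1×E, and 4×A: price 36 ≤ 37, reach 2·4 + 1·7 + 4·6 = 39.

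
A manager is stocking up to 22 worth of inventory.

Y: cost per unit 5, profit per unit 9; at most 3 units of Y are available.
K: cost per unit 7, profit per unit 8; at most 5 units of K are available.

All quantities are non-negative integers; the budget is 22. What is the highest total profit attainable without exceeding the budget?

35

Y has the best ratio (9/5); taking only Y gives at most 3×9 = 27 (stopped by the supply cap of 3).
Mixing does better — 3×Y and 1×K: cost 22 ≤ 22, profit 3·9 + 1·8 = 35.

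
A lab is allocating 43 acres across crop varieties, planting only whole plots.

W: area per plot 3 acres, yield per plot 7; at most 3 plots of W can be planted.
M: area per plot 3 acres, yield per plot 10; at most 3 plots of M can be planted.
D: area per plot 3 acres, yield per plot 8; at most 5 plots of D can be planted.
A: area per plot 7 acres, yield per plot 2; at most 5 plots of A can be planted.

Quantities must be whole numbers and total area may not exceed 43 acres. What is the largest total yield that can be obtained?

M has the best ratio (10/3); taking only M gives at most 3×10 = 30 (stopped by the supply cap of 3).
Mixing does better — 3×W, 3×M, 5×D, and 1×A: area 40 ≤ 43, yield 3·7 + 3·10 + 5·8 + 1·2 = 93.

93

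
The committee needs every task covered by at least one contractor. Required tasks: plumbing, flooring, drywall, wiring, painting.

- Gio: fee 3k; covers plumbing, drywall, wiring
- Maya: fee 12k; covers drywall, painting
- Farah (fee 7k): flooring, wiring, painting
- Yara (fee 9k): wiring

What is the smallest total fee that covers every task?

10

This is a weighted set-cover instance.
Choose Gio and Farah: together they cover plumbing, flooring, drywall, wiring, painting — every task.
Total fee: 3 + 7 = 10.
No cover costs less than 10.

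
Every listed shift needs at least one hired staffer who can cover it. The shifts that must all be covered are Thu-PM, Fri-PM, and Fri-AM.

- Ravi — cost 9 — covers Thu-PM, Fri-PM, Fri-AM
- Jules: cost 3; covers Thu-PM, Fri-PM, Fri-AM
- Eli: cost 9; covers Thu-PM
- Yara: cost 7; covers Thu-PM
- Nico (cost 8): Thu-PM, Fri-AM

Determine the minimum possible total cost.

This is a weighted set-cover instance.
Jules alone covers Thu-PM, Fri-PM, Fri-AM — every shift.
Total cost: 3.

3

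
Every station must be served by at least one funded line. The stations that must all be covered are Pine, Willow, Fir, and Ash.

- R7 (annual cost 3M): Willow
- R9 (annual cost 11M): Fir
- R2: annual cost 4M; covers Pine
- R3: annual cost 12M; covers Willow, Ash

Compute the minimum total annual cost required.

This is a weighted set-cover instance.
The greedy cost-per-new-station heuristic would pick R7, R2, R9, and R3 for 30, but a cheaper cover exists.
Choose R9, R2, and R3: together they cover Pine, Willow, Fir, Ash — every station.
Total annual cost: 11 + 4 + 12 = 27.
No cover costs less than 27.

27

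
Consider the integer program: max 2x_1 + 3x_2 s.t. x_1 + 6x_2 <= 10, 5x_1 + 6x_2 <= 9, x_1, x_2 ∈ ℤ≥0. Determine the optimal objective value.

The continuous relaxation peaks at (0, 1.5) with value 4.50; rounding to a feasible lattice point costs some objective.
(x_1,x_2)=(0,1): 1·0+6·1=6≤10, 5·0+6·1=6≤9, objective 3.
(x_1,x_2)=(1,0): 1·1+6·0=1≤10, 5·1+6·0=5≤9, objective 2.
The best lattice point is (0,1), giving 3.

3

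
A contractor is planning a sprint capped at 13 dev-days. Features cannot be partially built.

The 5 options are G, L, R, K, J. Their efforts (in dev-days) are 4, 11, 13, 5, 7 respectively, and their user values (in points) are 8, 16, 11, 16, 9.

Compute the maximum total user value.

Allowing fractional choices, the relaxed optimum would be about 29.8, but features are indivisible.
K + J: effort 5 + 7 = 12 ≤ 13, user value 16 + 9 = 25.
G + K: effort 4 + 5 = 9 ≤ 13, user value 8 + 16 = 24.
G + J: effort 4 + 7 = 11 ≤ 13, user value 8 + 9 = 17.
Best is K and J with total user value 25.

25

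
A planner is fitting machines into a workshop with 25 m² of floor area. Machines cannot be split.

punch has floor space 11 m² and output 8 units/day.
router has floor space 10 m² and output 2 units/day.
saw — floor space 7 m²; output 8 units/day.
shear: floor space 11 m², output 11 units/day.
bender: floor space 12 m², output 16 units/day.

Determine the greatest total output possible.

27

Allowing fractional choices, the relaxed optimum would be about 30.0, but machines are indivisible.
saw + bender: floor space 7 + 12 = 19 ≤ 25, output 8 + 16 = 24.
shear + bender: floor space 11 + 12 = 23 ≤ 25, output 11 + 16 = 27.
Best is shear and bender with total output 27.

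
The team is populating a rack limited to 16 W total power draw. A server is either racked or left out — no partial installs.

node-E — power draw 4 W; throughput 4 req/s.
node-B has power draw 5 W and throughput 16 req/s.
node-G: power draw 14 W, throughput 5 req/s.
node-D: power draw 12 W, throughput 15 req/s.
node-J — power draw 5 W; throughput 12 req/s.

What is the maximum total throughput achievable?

32

This is a 0-1 knapsack instance.
Take node-E, node-B, and node-J: power draw 4 + 5 + 5 = 14 ≤ 16, throughput 4 + 16 + 12 = 32.
No other feasible combination does better.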